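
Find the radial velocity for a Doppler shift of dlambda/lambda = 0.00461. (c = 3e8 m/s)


v = (dlambda/lambda) * c = 0.00461 * 3e8 = 1.383e+06

1.383e+06 m/s


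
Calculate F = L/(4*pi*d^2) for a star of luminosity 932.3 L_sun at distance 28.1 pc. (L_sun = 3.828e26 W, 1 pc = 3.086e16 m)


F = L / (4*pi*d^2) = 3.569e+29 / (4*pi*(8.672e+17)^2) = 3.777e-08

3.777e-08 W/m^2


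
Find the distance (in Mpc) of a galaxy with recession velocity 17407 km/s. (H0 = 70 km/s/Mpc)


d = v / H0 = 17407 / 70 = 248.6714

248.6714 Mpc


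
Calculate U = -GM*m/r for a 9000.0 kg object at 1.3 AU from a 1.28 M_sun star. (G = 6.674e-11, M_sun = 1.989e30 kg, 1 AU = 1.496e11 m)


M = 1.28 * 1.989e30 kg = 2.54592e+30 kg; r = 1.3 AU * 1.496e11 m/AU = 1.9448e+11 m. U = -GM*m/r = -(6.674e-11 * 2.54592e+30 * 9000.0) / 1.9448e+11 = -7.863e+12

-7.863e+12 J


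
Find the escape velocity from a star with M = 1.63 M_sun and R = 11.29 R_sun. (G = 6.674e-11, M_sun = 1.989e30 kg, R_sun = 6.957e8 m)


M = 1.63 * 1.989e30 kg = 3.24207e+30 kg; R = 11.29 * 6.957e8 m = 7.854453e+09 m. v_esc = sqrt(2GM/R) = sqrt(2 * 6.674e-11 * 3.24207e+30 / 7.854453e+09) = 234726.066

234726.066 m/s


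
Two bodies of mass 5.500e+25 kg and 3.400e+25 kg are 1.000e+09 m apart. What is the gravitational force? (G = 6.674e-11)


F = G*m1*m2/r^2 = 6.674e-11 * 5.500e+25 * 3.400e+25 / (1.000e+09)^2 = 6.674e-11 * 1.870e+51 / 1.000e+18 = 1.248e+23

1.248e+23 N


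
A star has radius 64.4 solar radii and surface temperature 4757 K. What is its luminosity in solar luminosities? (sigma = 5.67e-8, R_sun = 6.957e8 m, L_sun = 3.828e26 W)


R = 64.4 * 6.957e8 m = 4.480308e+10 m. L = 4*pi*R^2*sigma*T^4 = 4*pi*(4.480308e+10)^2 * 5.67e-8 * 4757^4 = 7.323880846e+29 W. L/L_sun = 7.323880846e+29 / 3.828e26 = 1913.2395

1913.2395 L_sun


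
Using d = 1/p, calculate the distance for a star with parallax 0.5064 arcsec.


d = 1/p = 1/0.5064 = 1.9747

1.9747 pc


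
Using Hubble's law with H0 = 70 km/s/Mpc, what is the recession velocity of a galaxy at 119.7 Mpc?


v = H0 * d = 70 * 119.7 = 8379.0

8379.0 km/s


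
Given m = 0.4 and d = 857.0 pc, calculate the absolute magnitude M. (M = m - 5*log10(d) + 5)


M = m - 5*log10(d) + 5 = 0.4 - 5*log10(857.0) + 5 = -9.2649

-9.2649


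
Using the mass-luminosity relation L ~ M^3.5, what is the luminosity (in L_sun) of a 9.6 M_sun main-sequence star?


L/L_sun = (M/M_sun)^3.5 = 9.6^3.5 = 2741.2542

2741.2542 L_sun


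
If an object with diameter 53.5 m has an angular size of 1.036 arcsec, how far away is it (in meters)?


D = size / theta_rad, theta_rad = 1.036 * pi/(180*3600) = 5.023e-06, D = 1.065e+07

1.065e+07 m


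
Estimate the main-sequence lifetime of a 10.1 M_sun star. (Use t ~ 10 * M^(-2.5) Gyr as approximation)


t = 10 * M^(-2.5) = 10 * 10.1^(-2.5) = 0.0308

0.0308 Gyr


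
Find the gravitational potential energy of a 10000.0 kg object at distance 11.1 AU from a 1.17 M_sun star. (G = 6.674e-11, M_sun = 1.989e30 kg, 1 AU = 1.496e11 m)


M = 1.17 * 1.989e30 kg = 2.32713e+30 kg; r = 11.1 AU * 1.496e11 m/AU = 1.66056e+12 m. U = -GM*m/r = -(6.674e-11 * 2.32713e+30 * 10000.0) / 1.66056e+12 = -9.353e+11

-9.353e+11 J


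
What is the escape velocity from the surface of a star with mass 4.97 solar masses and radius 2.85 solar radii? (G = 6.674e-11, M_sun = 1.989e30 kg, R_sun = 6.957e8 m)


M = 4.97 * 1.989e30 kg = 9.88533e+30 kg; R = 2.85 * 6.957e8 m = 1.982745e+09 m. v_esc = sqrt(2GM/R) = sqrt(2 * 6.674e-11 * 9.88533e+30 / 1.982745e+09) = 815774.7395

815774.7395 m/s


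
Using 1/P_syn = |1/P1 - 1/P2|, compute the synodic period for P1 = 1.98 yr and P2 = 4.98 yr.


1/P_syn = |1/P1 - 1/P2| = |1/1.98 - 1/4.98| => P_syn = 3.2868

3.2868 years


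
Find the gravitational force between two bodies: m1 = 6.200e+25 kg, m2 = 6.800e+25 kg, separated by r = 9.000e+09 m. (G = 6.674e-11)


F = G*m1*m2/r^2 = 6.674e-11 * 6.200e+25 * 6.800e+25 / (9.000e+09)^2 = 6.674e-11 * 4.216e+51 / 8.100e+19 = 3.474e+21

3.474e+21 N


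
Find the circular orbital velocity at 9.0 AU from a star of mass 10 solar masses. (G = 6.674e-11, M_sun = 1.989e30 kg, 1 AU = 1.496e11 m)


v = sqrt(GM/r) = sqrt(6.674e-11 * 1.989e+31 / 1.346e+12) = 31399.5512

31399.5512 m/s


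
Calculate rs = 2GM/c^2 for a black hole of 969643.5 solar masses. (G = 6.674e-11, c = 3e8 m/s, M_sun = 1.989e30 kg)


M = 969643.5 * 1.989e30 kg = 1.928620921e+36 kg. rs = 2GM/c^2 = 2 * 6.674e-11 * 1.928620921e+36 / (3e8)^2 = 2.860e+09

2.860e+09 m


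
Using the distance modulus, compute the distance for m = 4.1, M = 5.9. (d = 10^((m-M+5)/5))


d = 10^((m - M + 5)/5) = 10^((4.1 - 5.9 + 5)/5) = 4.3652

4.3652 pc


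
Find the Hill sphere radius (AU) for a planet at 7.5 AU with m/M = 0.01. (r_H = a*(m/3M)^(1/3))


r_H = a * (m/3M)^(1/3) = 7.5 * (0.01/3)^(1/3) = 1.1204

1.1204 AU


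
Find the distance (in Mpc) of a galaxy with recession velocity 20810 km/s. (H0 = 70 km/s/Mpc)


d = v / H0 = 20810 / 70 = 297.2857

297.2857 Mpc


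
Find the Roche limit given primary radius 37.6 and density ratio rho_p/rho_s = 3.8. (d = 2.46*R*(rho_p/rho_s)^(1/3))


d_Roche = 2.46 * 37.6 * 3.8^(1/3) = 144.3392

144.3392


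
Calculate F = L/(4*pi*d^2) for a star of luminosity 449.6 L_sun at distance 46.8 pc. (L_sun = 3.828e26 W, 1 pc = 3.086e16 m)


F = L / (4*pi*d^2) = 1.721e+29 / (4*pi*(1.444e+18)^2) = 6.566e-09

6.566e-09 W/m^2


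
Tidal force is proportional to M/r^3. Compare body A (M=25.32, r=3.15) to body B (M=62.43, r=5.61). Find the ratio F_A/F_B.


Ratio = (M1/r1^3) / (M2/r2^3) = (25.32/3.15^3) / (62.43/5.61^3) = 2.291

2.291


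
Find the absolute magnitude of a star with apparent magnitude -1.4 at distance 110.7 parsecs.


M = m - 5*log10(d) + 5 = -1.4 - 5*log10(110.7) + 5 = -6.6207

-6.6207


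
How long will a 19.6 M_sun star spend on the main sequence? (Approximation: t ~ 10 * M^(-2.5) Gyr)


t = 10 * M^(-2.5) = 10 * 19.6^(-2.5) = 0.0059

0.0059 Gyr


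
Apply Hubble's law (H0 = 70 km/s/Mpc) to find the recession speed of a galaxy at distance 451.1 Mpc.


v = H0 * d = 70 * 451.1 = 31577.0

31577.0 km/s


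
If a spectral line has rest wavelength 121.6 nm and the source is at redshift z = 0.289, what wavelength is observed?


lam_obs = lam_emit * (1 + z) = 121.6 * (1 + 0.289) = 156.7424

156.7424 nm


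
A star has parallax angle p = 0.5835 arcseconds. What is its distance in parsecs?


d = 1/p = 1/0.5835 = 1.7138

1.7138 pc


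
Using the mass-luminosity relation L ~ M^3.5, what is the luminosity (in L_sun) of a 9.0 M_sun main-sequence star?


L/L_sun = (M/M_sun)^3.5 = 9.0^3.5 = 2187.0

2187.0 L_sun


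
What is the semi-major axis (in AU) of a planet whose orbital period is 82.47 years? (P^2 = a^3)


a = P^(2/3) = 82.47^(2/3) = 18.9466

18.9466 AU


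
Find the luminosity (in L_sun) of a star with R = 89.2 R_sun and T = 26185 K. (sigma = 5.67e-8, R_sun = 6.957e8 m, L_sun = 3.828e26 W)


R = 89.2 * 6.957e8 m = 6.205644e+10 m. L = 4*pi*R^2*sigma*T^4 = 4*pi*(6.205644e+10)^2 * 5.67e-8 * 26185^4 = 1.289962102e+33 W. L/L_sun = 1.289962102e+33 / 3.828e26 = 3.370e+06

3.370e+06 L_sun


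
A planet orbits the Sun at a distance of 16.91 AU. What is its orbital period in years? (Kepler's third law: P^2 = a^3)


P = a^(3/2) = 16.91^1.5 = 69.5369

69.5369 years


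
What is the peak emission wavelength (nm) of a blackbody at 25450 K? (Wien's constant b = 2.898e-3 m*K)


lam_max = b / T = 2.898e-3 / 25450 = 1.139e-07 m = 113.8703 nm

113.8703 nm


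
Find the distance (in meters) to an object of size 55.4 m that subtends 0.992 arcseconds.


D = size / theta_rad, theta_rad = 0.992 * pi/(180*3600) = 4.809e-06, D = 1.152e+07

1.152e+07 m


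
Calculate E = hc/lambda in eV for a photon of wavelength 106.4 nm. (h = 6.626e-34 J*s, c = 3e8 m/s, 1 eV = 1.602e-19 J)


E = hc/lambda = 6.626e-34 * 3e8 / 1.064e-07 = 1.868e-18 J = 11.6619 eV

11.6619 eV


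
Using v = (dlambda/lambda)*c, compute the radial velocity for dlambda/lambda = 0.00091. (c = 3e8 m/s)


v = (dlambda/lambda) * c = 0.00091 * 3e8 = 273000.0

273000.0 m/s


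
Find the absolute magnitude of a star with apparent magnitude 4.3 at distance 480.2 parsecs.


M = m - 5*log10(d) + 5 = 4.3 - 5*log10(480.2) + 5 = -4.1071

-4.1071


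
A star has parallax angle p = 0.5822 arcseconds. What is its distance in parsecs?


d = 1/p = 1/0.5822 = 1.7176

1.7176 pc


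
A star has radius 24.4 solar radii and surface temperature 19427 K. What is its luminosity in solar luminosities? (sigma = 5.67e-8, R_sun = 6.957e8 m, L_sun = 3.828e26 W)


R = 24.4 * 6.957e8 m = 1.697508e+10 m. L = 4*pi*R^2*sigma*T^4 = 4*pi*(1.697508e+10)^2 * 5.67e-8 * 19427^4 = 2.924418637e+31 W. L/L_sun = 2.924418637e+31 / 3.828e26 = 76395.4712

76395.4712 L_sun


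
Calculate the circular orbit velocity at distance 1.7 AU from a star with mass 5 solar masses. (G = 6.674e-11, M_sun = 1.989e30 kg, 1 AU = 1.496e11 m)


v = sqrt(GM/r) = sqrt(6.674e-11 * 9.945e+30 / 2.543e+11) = 51086.3927

51086.3927 m/s


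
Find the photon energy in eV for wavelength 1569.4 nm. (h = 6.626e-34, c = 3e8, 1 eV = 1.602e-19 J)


E = hc/lambda = 6.626e-34 * 3e8 / 1.569e-06 = 1.267e-19 J = 0.7906 eV

0.7906 eV


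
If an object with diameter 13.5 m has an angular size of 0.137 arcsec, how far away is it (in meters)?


D = size / theta_rad, theta_rad = 0.137 * pi/(180*3600) = 6.642e-07, D = 2.033e+07

2.033e+07 m


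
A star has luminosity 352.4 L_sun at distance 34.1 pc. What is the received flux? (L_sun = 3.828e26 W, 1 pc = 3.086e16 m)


F = L / (4*pi*d^2) = 1.349e+29 / (4*pi*(1.052e+18)^2) = 9.694e-09

9.694e-09 W/m^2


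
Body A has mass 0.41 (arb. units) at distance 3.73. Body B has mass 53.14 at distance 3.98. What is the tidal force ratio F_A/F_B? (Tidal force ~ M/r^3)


Ratio = (M1/r1^3) / (M2/r2^3) = (0.41/3.73^3) / (53.14/3.98^3) = 0.0094

0.0094


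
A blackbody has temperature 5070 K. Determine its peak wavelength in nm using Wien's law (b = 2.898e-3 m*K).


lam_max = b / T = 2.898e-3 / 5070 = 5.716e-07 m = 571.5976 nm

571.5976 nm


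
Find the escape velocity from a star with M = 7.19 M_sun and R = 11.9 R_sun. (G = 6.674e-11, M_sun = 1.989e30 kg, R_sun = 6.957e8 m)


M = 7.19 * 1.989e30 kg = 1.430091e+31 kg; R = 11.9 * 6.957e8 m = 8.27883e+09 m. v_esc = sqrt(2GM/R) = sqrt(2 * 6.674e-11 * 1.430091e+31 / 8.27883e+09) = 480181.5325

480181.5325 m/s


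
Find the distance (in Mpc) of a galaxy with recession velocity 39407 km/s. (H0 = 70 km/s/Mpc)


d = v / H0 = 39407 / 70 = 562.9571

562.9571 Mpc


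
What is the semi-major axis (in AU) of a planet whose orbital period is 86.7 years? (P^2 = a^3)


a = P^(2/3) = 86.7^(2/3) = 19.589

19.589 AU


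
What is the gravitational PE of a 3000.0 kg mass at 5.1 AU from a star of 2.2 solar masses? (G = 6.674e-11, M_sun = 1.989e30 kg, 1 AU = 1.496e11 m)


M = 2.2 * 1.989e30 kg = 4.3758e+30 kg; r = 5.1 AU * 1.496e11 m/AU = 7.6296e+11 m. U = -GM*m/r = -(6.674e-11 * 4.3758e+30 * 3000.0) / 7.6296e+11 = -1.148e+12

-1.148e+12 J


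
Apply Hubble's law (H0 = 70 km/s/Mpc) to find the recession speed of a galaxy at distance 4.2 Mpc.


v = H0 * d = 70 * 4.2 = 294.0

294.0 km/s


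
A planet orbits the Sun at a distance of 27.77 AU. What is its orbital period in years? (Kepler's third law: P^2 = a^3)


P = a^(3/2) = 27.77^1.5 = 146.3403

146.3403 years


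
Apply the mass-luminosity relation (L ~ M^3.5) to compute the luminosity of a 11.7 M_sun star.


L/L_sun = (M/M_sun)^3.5 = 11.7^3.5 = 5478.3593

5478.3593 L_sun


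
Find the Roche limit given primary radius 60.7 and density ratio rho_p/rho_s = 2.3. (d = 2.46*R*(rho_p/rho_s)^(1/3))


d_Roche = 2.46 * 60.7 * 2.3^(1/3) = 197.106

197.106


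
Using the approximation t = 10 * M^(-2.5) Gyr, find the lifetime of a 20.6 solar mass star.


t = 10 * M^(-2.5) = 10 * 20.6^(-2.5) = 0.0052

0.0052 Gyr


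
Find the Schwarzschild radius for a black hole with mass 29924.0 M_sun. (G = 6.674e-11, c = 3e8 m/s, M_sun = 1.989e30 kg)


M = 29924.0 * 1.989e30 kg = 5.9518836e+34 kg. rs = 2GM/c^2 = 2 * 6.674e-11 * 5.9518836e+34 / (3e8)^2 = 8.827e+07

8.827e+07 m


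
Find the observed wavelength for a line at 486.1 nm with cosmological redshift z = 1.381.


lam_obs = lam_emit * (1 + z) = 486.1 * (1 + 1.381) = 1157.4041

1157.4041 nm


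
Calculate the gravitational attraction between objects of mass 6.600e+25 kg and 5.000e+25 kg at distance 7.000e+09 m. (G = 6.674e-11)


F = G*m1*m2/r^2 = 6.674e-11 * 6.600e+25 * 5.000e+25 / (7.000e+09)^2 = 6.674e-11 * 3.300e+51 / 4.900e+19 = 4.495e+21

4.495e+21 N


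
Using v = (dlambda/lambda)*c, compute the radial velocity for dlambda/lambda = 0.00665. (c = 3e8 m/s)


v = (dlambda/lambda) * c = 0.00665 * 3e8 = 1.995e+06

1.995e+06 m/s


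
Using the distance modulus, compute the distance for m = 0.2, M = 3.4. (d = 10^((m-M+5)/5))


d = 10^((m - M + 5)/5) = 10^((0.2 - 3.4 + 5)/5) = 2.2909

2.2909 pc


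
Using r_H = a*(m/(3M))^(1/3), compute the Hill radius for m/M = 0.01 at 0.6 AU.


r_H = a * (m/3M)^(1/3) = 0.6 * (0.01/3)^(1/3) = 0.0896

0.0896 AU


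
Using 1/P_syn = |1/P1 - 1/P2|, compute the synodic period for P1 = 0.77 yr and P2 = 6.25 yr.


1/P_syn = |1/P1 - 1/P2| = |1/0.77 - 1/6.25| => P_syn = 0.8782

0.8782 years


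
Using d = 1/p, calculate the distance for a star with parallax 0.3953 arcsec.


d = 1/p = 1/0.3953 = 2.5297

2.5297 pc


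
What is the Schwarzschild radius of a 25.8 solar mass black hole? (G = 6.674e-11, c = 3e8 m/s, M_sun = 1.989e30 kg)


M = 25.8 * 1.989e30 kg = 5.13162e+31 kg. rs = 2GM/c^2 = 2 * 6.674e-11 * 5.13162e+31 / (3e8)^2 = 76107.6264

76107.6264 m


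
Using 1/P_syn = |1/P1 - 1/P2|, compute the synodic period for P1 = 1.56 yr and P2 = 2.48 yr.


1/P_syn = |1/P1 - 1/P2| = |1/1.56 - 1/2.48| => P_syn = 4.2052

4.2052 years


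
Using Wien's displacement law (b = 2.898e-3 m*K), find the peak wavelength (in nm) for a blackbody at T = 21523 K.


lam_max = b / T = 2.898e-3 / 21523 = 1.346e-07 m = 134.6467 nm

134.6467 nm


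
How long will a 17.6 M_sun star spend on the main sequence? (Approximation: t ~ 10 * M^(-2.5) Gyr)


t = 10 * M^(-2.5) = 10 * 17.6^(-2.5) = 0.0077

0.0077 Gyr


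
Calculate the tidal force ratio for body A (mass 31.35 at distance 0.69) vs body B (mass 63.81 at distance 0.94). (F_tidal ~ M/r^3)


Ratio = (M1/r1^3) / (M2/r2^3) = (31.35/0.69^3) / (63.81/0.94^3) = 1.2422

1.2422


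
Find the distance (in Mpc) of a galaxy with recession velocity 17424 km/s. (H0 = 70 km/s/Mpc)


d = v / H0 = 17424 / 70 = 248.9143

248.9143 Mpc


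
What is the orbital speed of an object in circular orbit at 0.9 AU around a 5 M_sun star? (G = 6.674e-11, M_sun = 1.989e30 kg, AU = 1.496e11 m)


v = sqrt(GM/r) = sqrt(6.674e-11 * 9.945e+30 / 1.346e+11) = 70211.531

70211.531 m/s


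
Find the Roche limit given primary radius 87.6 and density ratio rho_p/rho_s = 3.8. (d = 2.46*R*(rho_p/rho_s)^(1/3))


d_Roche = 2.46 * 87.6 * 3.8^(1/3) = 336.2795

336.2795


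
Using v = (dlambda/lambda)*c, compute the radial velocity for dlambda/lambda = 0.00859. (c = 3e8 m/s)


v = (dlambda/lambda) * c = 0.00859 * 3e8 = 2.577e+06

2.577e+06 m/s


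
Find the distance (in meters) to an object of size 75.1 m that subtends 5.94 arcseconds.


D = size / theta_rad, theta_rad = 5.94 * pi/(180*3600) = 2.880e-05, D = 2.608e+06

2.608e+06 m


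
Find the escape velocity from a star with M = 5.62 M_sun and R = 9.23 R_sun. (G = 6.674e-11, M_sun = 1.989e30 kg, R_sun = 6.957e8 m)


M = 5.62 * 1.989e30 kg = 1.117818e+31 kg; R = 9.23 * 6.957e8 m = 6.421311e+09 m. v_esc = sqrt(2GM/R) = sqrt(2 * 6.674e-11 * 1.117818e+31 / 6.421311e+09) = 482038.5775

482038.5775 m/s


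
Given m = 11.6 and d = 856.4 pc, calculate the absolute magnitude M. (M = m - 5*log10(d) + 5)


M = m - 5*log10(d) + 5 = 11.6 - 5*log10(856.4) + 5 = 1.9366

1.9366


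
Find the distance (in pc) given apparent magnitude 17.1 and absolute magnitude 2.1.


d = 10^((m - M + 5)/5) = 10^((17.1 - 2.1 + 5)/5) = 10000.0

10000.0 pc


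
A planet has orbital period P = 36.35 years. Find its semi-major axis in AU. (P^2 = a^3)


a = P^(2/3) = 36.35^(2/3) = 10.9733

10.9733 AU


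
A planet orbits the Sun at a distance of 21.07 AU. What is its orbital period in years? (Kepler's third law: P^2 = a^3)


P = a^(3/2) = 21.07^1.5 = 96.7157

96.7157 years


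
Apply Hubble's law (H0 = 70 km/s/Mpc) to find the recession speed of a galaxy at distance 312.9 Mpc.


v = H0 * d = 70 * 312.9 = 21903.0

21903.0 km/s


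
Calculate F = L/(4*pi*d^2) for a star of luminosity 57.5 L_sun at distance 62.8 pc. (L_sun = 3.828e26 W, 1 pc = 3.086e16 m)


F = L / (4*pi*d^2) = 2.201e+28 / (4*pi*(1.938e+18)^2) = 4.664e-10

4.664e-10 W/m^2


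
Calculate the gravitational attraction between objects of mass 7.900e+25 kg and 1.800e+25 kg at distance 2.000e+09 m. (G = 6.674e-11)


F = G*m1*m2/r^2 = 6.674e-11 * 7.900e+25 * 1.800e+25 / (2.000e+09)^2 = 6.674e-11 * 1.422e+51 / 4.000e+18 = 2.373e+22

2.373e+22 N


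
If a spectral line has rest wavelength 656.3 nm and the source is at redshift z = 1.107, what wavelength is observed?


lam_obs = lam_emit * (1 + z) = 656.3 * (1 + 1.107) = 1382.8241

1382.8241 nm


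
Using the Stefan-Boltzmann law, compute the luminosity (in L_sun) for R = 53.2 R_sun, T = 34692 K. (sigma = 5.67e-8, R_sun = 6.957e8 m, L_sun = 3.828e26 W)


R = 53.2 * 6.957e8 m = 3.701124e+10 m. L = 4*pi*R^2*sigma*T^4 = 4*pi*(3.701124e+10)^2 * 5.67e-8 * 34692^4 = 1.413766039e+33 W. L/L_sun = 1.413766039e+33 / 3.828e26 = 3.693e+06

3.693e+06 L_sun


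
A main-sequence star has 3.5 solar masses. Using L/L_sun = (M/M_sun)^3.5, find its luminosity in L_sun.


L/L_sun = (M/M_sun)^3.5 = 3.5^3.5 = 80.2118

80.2118 L_sun


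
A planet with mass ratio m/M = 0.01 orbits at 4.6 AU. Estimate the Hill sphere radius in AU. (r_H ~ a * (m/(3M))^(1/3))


r_H = a * (m/3M)^(1/3) = 4.6 * (0.01/3)^(1/3) = 0.6871

0.6871 AU


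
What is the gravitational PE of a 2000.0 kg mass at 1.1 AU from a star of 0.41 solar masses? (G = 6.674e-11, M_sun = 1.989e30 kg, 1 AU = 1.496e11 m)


M = 0.41 * 1.989e30 kg = 8.1549e+29 kg; r = 1.1 AU * 1.496e11 m/AU = 1.6456e+11 m. U = -GM*m/r = -(6.674e-11 * 8.1549e+29 * 2000.0) / 1.6456e+11 = -6.615e+11

-6.615e+11 J


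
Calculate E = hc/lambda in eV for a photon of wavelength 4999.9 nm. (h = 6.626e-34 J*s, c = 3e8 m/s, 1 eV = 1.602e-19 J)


E = hc/lambda = 6.626e-34 * 3e8 / 5.000e-06 = 3.976e-20 J = 0.2482 eV

0.2482 eV


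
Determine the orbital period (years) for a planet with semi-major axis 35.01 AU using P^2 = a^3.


P = a^(3/2) = 35.01^1.5 = 207.1515

207.1515 years


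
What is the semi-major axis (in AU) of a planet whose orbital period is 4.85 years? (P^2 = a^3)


a = P^(2/3) = 4.85^(2/3) = 2.8652

2.8652 AU


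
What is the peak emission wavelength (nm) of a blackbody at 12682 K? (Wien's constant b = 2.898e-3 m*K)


lam_max = b / T = 2.898e-3 / 12682 = 2.285e-07 m = 228.5129 nm

228.5129 nm


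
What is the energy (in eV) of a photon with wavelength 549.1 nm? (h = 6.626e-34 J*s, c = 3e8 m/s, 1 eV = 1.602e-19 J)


E = hc/lambda = 6.626e-34 * 3e8 / 5.491e-07 = 3.620e-19 J = 2.2597 eV

2.2597 eV


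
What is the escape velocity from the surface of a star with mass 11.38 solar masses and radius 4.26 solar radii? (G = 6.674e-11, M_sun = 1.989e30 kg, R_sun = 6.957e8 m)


M = 11.38 * 1.989e30 kg = 2.263482e+31 kg; R = 4.26 * 6.957e8 m = 2.963682e+09 m. v_esc = sqrt(2GM/R) = sqrt(2 * 6.674e-11 * 2.263482e+31 / 2.963682e+09) = 1.010e+06

1.010e+06 m/s


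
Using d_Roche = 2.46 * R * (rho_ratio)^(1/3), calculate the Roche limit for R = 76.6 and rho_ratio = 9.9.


d_Roche = 2.46 * 76.6 * 9.9^(1/3) = 404.6153

404.6153


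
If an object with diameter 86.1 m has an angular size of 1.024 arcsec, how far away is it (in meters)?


D = size / theta_rad, theta_rad = 1.024 * pi/(180*3600) = 4.964e-06, D = 1.734e+07

1.734e+07 m


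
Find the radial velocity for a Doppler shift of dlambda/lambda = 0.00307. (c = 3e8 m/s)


v = (dlambda/lambda) * c = 0.00307 * 3e8 = 921000.0

921000.0 m/s


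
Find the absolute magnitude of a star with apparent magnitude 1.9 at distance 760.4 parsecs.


M = m - 5*log10(d) + 5 = 1.9 - 5*log10(760.4) + 5 = -7.5052

-7.5052


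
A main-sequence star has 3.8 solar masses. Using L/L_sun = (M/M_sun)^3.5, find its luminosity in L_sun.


L/L_sun = (M/M_sun)^3.5 = 3.8^3.5 = 106.9652

106.9652 L_sun


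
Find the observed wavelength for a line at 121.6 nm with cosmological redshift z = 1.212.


lam_obs = lam_emit * (1 + z) = 121.6 * (1 + 1.212) = 268.9792

268.9792 nm


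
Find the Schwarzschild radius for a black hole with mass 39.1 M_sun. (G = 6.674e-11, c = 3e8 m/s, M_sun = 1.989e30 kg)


M = 39.1 * 1.989e30 kg = 7.77699e+31 kg. rs = 2GM/c^2 = 2 * 6.674e-11 * 7.77699e+31 / (3e8)^2 = 115341.4028

115341.4028 m


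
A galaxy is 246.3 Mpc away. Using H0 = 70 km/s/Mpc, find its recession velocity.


v = H0 * d = 70 * 246.3 = 17241.0

17241.0 km/s


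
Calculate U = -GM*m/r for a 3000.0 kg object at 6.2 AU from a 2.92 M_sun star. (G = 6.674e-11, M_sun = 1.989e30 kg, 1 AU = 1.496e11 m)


M = 2.92 * 1.989e30 kg = 5.80788e+30 kg; r = 6.2 AU * 1.496e11 m/AU = 9.2752e+11 m. U = -GM*m/r = -(6.674e-11 * 5.80788e+30 * 3000.0) / 9.2752e+11 = -1.254e+12

-1.254e+12 J


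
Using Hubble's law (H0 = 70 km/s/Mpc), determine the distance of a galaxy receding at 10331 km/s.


d = v / H0 = 10331 / 70 = 147.5857

147.5857 Mpc


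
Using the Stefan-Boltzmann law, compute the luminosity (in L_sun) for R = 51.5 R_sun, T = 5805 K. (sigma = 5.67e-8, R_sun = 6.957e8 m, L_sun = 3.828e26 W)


R = 51.5 * 6.957e8 m = 3.582855e+10 m. L = 4*pi*R^2*sigma*T^4 = 4*pi*(3.582855e+10)^2 * 5.67e-8 * 5805^4 = 1.038628616e+30 W. L/L_sun = 1.038628616e+30 / 3.828e26 = 2713.2409

2713.2409 L_sun


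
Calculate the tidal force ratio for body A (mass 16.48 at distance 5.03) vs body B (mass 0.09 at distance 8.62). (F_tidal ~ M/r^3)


Ratio = (M1/r1^3) / (M2/r2^3) = (16.48/5.03^3) / (0.09/8.62^3) = 921.5789

921.5789


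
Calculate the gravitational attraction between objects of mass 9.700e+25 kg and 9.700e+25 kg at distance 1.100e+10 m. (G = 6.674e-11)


F = G*m1*m2/r^2 = 6.674e-11 * 9.700e+25 * 9.700e+25 / (1.100e+10)^2 = 6.674e-11 * 9.409e+51 / 1.210e+20 = 5.190e+21

5.190e+21 N


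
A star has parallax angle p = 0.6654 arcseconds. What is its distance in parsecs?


d = 1/p = 1/0.6654 = 1.5029

1.5029 pc


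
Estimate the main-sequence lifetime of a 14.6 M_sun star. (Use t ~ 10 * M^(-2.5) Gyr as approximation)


t = 10 * M^(-2.5) = 10 * 14.6^(-2.5) = 0.0123

0.0123 Gyr


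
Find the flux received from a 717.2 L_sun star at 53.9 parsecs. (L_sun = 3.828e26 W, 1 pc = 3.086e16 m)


F = L / (4*pi*d^2) = 2.745e+29 / (4*pi*(1.663e+18)^2) = 7.896e-09

7.896e-09 W/m^2


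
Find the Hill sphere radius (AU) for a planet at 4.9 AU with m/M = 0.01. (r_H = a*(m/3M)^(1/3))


r_H = a * (m/3M)^(1/3) = 4.9 * (0.01/3)^(1/3) = 0.732

0.732 AU


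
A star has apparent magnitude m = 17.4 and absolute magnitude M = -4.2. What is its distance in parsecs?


d = 10^((m - M + 5)/5) = 10^((17.4 - -4.2 + 5)/5) = 208929.6131

208929.6131 pc


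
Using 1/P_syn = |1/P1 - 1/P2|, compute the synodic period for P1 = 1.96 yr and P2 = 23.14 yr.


1/P_syn = |1/P1 - 1/P2| = |1/1.96 - 1/23.14| => P_syn = 2.1414

2.1414 years


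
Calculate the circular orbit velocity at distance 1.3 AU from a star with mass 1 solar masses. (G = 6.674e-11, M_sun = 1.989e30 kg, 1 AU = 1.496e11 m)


v = sqrt(GM/r) = sqrt(6.674e-11 * 1.989e+30 / 1.945e+11) = 26126.0059

26126.0059 m/s


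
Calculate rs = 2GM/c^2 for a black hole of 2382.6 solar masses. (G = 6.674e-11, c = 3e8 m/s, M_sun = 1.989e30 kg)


M = 2382.6 * 1.989e30 kg = 4.7389914e+33 kg. rs = 2GM/c^2 = 2 * 6.674e-11 * 4.7389914e+33 / (3e8)^2 = 7.028e+06

7.028e+06 m


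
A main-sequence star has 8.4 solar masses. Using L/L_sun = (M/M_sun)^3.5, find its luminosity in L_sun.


L/L_sun = (M/M_sun)^3.5 = 8.4^3.5 = 1717.8194

1717.8194 L_sun


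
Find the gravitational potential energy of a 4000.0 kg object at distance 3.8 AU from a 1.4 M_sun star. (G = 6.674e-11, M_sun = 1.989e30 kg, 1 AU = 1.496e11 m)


M = 1.4 * 1.989e30 kg = 2.7846e+30 kg; r = 3.8 AU * 1.496e11 m/AU = 5.6848e+11 m. U = -GM*m/r = -(6.674e-11 * 2.7846e+30 * 4000.0) / 5.6848e+11 = -1.308e+12

-1.308e+12 J


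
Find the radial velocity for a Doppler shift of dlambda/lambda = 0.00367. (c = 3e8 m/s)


v = (dlambda/lambda) * c = 0.00367 * 3e8 = 1.101e+06

1.101e+06 m/s


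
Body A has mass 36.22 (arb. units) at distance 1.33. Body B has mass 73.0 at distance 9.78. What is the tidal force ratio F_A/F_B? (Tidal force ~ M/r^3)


Ratio = (M1/r1^3) / (M2/r2^3) = (36.22/1.33^3) / (73.0/9.78^3) = 197.2819

197.2819


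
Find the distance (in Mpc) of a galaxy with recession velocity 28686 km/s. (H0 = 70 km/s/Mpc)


d = v / H0 = 28686 / 70 = 409.8

409.8 Mpc


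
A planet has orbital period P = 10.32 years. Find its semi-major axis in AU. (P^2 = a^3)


a = P^(2/3) = 10.32^(2/3) = 4.7401

4.7401 AU


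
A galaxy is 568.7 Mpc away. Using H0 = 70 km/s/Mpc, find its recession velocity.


v = H0 * d = 70 * 568.7 = 39809.0

39809.0 km/s


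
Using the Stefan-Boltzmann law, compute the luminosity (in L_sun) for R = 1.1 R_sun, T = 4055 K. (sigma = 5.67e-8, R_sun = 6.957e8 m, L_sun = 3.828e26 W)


R = 1.1 * 6.957e8 m = 7.6527e+08 m. L = 4*pi*R^2*sigma*T^4 = 4*pi*(7.6527e+08)^2 * 5.67e-8 * 4055^4 = 1.128199062e+26 W. L/L_sun = 1.128199062e+26 / 3.828e26 = 0.2947

0.2947 L_sun


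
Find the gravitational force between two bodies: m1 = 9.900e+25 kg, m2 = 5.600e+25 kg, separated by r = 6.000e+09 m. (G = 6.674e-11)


F = G*m1*m2/r^2 = 6.674e-11 * 9.900e+25 * 5.600e+25 / (6.000e+09)^2 = 6.674e-11 * 5.544e+51 / 3.600e+19 = 1.028e+22

1.028e+22 N


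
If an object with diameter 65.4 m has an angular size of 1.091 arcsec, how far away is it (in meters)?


D = size / theta_rad, theta_rad = 1.091 * pi/(180*3600) = 5.289e-06, D = 1.236e+07

1.236e+07 m


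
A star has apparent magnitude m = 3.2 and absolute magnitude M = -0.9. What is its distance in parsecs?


d = 10^((m - M + 5)/5) = 10^((3.2 - -0.9 + 5)/5) = 66.0693

66.0693 pc


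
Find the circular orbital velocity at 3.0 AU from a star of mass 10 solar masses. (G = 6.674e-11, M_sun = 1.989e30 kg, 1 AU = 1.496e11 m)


v = sqrt(GM/r) = sqrt(6.674e-11 * 1.989e+31 / 4.488e+11) = 54385.6181

54385.6181 m/s


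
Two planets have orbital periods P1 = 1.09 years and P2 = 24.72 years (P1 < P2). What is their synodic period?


1/P_syn = |1/P1 - 1/P2| = |1/1.09 - 1/24.72| => P_syn = 1.1403

1.1403 years


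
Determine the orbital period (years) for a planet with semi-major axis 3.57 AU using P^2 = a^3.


P = a^(3/2) = 3.57^1.5 = 6.7453

6.7453 years


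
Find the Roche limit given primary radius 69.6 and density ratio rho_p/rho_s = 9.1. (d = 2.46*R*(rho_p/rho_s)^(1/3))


d_Roche = 2.46 * 69.6 * 9.1^(1/3) = 357.4578

357.4578


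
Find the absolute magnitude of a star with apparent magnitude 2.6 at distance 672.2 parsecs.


M = m - 5*log10(d) + 5 = 2.6 - 5*log10(672.2) + 5 = -6.5375

-6.5375


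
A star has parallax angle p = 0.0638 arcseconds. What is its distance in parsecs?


d = 1/p = 1/0.0638 = 15.674

15.674 pc


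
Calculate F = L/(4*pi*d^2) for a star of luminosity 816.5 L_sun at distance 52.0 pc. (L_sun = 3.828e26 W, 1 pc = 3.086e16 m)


F = L / (4*pi*d^2) = 3.126e+29 / (4*pi*(1.605e+18)^2) = 9.659e-09

9.659e-09 W/m^2


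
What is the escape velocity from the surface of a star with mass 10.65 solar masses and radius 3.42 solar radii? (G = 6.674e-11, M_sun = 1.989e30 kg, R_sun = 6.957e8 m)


M = 10.65 * 1.989e30 kg = 2.118285e+31 kg; R = 3.42 * 6.957e8 m = 2.379294e+09 m. v_esc = sqrt(2GM/R) = sqrt(2 * 6.674e-11 * 2.118285e+31 / 2.379294e+09) = 1.090e+06

1.090e+06 m/s


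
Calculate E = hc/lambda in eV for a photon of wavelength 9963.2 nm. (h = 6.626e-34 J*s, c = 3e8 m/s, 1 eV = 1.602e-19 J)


E = hc/lambda = 6.626e-34 * 3e8 / 9.963e-06 = 1.995e-20 J = 0.1245 eV

0.1245 eV


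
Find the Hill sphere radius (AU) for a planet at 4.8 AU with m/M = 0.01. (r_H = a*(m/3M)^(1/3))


r_H = a * (m/3M)^(1/3) = 4.8 * (0.01/3)^(1/3) = 0.717

0.717 AU


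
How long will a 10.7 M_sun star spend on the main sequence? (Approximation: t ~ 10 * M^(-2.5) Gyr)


t = 10 * M^(-2.5) = 10 * 10.7^(-2.5) = 0.0267

0.0267 Gyr


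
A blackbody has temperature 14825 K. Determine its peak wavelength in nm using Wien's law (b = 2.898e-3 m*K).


lam_max = b / T = 2.898e-3 / 14825 = 1.955e-07 m = 195.4806 nm

195.4806 nm


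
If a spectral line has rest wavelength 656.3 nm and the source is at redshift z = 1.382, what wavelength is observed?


lam_obs = lam_emit * (1 + z) = 656.3 * (1 + 1.382) = 1563.3066

1563.3066 nm


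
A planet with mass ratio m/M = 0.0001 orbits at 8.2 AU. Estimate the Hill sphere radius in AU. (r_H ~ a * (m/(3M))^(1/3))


r_H = a * (m/3M)^(1/3) = 8.2 * (0.0001/3)^(1/3) = 0.2639

0.2639 AU


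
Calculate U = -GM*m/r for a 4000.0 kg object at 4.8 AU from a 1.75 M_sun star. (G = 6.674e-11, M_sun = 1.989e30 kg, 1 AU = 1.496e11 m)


M = 1.75 * 1.989e30 kg = 3.48075e+30 kg; r = 4.8 AU * 1.496e11 m/AU = 7.1808e+11 m. U = -GM*m/r = -(6.674e-11 * 3.48075e+30 * 4000.0) / 7.1808e+11 = -1.294e+12

-1.294e+12 J


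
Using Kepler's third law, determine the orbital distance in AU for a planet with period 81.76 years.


a = P^(2/3) = 81.76^(2/3) = 18.8377

18.8377 AU


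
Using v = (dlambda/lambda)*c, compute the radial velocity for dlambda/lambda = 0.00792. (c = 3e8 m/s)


v = (dlambda/lambda) * c = 0.00792 * 3e8 = 2.376e+06

2.376e+06 m/s


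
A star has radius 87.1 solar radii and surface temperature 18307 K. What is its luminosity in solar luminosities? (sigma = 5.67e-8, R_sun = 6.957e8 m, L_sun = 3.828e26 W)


R = 87.1 * 6.957e8 m = 6.059547e+10 m. L = 4*pi*R^2*sigma*T^4 = 4*pi*(6.059547e+10)^2 * 5.67e-8 * 18307^4 = 2.938610092e+32 W. L/L_sun = 2.938610092e+32 / 3.828e26 = 767661.9886

767661.9886 L_sun


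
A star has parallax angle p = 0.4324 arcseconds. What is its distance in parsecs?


d = 1/p = 1/0.4324 = 2.3127

2.3127 pc


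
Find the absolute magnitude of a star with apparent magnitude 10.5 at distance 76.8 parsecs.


M = m - 5*log10(d) + 5 = 10.5 - 5*log10(76.8) + 5 = 6.0732

6.0732


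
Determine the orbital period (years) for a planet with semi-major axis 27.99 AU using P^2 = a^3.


P = a^(3/2) = 27.99^1.5 = 148.0827

148.0827 years


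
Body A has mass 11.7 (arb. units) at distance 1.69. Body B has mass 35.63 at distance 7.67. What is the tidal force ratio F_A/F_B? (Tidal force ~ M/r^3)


Ratio = (M1/r1^3) / (M2/r2^3) = (11.7/1.69^3) / (35.63/7.67^3) = 30.697

30.697


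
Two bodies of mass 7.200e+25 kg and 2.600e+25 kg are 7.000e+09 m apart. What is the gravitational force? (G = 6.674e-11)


F = G*m1*m2/r^2 = 6.674e-11 * 7.200e+25 * 2.600e+25 / (7.000e+09)^2 = 6.674e-11 * 1.872e+51 / 4.900e+19 = 2.550e+21

2.550e+21 N


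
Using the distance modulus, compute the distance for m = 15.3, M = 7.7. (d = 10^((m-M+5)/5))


d = 10^((m - M + 5)/5) = 10^((15.3 - 7.7 + 5)/5) = 331.1311

331.1311 pc


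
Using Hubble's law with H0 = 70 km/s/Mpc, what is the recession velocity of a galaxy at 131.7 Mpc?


v = H0 * d = 70 * 131.7 = 9219.0

9219.0 km/s


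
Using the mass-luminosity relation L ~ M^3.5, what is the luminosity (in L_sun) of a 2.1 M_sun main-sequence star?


L/L_sun = (M/M_sun)^3.5 = 2.1^3.5 = 13.4205

13.4205 L_sun


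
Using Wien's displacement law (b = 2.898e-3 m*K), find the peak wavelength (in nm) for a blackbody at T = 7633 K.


lam_max = b / T = 2.898e-3 / 7633 = 3.797e-07 m = 379.6672 nm

379.6672 nm


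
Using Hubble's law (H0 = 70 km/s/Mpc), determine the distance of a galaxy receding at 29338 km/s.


d = v / H0 = 29338 / 70 = 419.1143

419.1143 Mpc


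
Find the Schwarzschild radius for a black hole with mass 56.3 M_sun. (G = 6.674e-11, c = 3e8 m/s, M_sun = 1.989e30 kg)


M = 56.3 * 1.989e30 kg = 1.119807e+32 kg. rs = 2GM/c^2 = 2 * 6.674e-11 * 1.119807e+32 / (3e8)^2 = 166079.8204

166079.8204 m


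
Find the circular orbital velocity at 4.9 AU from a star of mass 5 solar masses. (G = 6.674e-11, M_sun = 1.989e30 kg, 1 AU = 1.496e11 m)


v = sqrt(GM/r) = sqrt(6.674e-11 * 9.945e+30 / 7.330e+11) = 30090.6562

30090.6562 m/s


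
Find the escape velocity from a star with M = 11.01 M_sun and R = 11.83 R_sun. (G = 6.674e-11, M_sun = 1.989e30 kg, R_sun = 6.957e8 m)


M = 11.01 * 1.989e30 kg = 2.189889e+31 kg; R = 11.83 * 6.957e8 m = 8.230131e+09 m. v_esc = sqrt(2GM/R) = sqrt(2 * 6.674e-11 * 2.189889e+31 / 8.230131e+09) = 595958.1675

595958.1675 m/s


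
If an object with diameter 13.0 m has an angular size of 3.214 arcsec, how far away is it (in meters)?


D = size / theta_rad, theta_rad = 3.214 * pi/(180*3600) = 1.558e-05, D = 834300.7098

834300.7098 m


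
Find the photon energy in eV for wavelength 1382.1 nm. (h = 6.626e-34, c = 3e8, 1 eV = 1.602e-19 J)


E = hc/lambda = 6.626e-34 * 3e8 / 1.382e-06 = 1.438e-19 J = 0.8978 eV

0.8978 eV


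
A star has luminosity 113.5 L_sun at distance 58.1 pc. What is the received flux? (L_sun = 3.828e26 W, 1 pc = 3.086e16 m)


F = L / (4*pi*d^2) = 4.345e+28 / (4*pi*(1.793e+18)^2) = 1.076e-09

1.076e-09 W/m^2


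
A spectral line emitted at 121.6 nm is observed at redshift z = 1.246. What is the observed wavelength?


lam_obs = lam_emit * (1 + z) = 121.6 * (1 + 1.246) = 273.1136

273.1136 nm


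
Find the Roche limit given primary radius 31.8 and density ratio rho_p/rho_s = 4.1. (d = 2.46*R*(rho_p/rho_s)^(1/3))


d_Roche = 2.46 * 31.8 * 4.1^(1/3) = 125.2055

125.2055


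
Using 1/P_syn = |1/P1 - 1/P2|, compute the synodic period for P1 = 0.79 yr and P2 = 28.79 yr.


1/P_syn = |1/P1 - 1/P2| = |1/0.79 - 1/28.79| => P_syn = 0.8123

0.8123 years


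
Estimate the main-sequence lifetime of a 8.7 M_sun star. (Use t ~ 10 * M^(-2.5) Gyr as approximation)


t = 10 * M^(-2.5) = 10 * 8.7^(-2.5) = 0.0448

0.0448 Gyr


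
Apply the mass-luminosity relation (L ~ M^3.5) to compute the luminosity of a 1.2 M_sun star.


L/L_sun = (M/M_sun)^3.5 = 1.2^3.5 = 1.8929

1.8929 L_sun


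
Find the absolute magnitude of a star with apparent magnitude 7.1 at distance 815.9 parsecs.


M = m - 5*log10(d) + 5 = 7.1 - 5*log10(815.9) + 5 = -2.4582

-2.4582


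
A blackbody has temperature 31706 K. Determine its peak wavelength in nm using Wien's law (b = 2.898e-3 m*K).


lam_max = b / T = 2.898e-3 / 31706 = 9.140e-08 m = 91.4023 nm

91.4023 nm


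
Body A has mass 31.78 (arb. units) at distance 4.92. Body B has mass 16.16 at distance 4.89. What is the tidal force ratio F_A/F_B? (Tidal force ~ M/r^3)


Ratio = (M1/r1^3) / (M2/r2^3) = (31.78/4.92^3) / (16.16/4.89^3) = 1.9308

1.9308


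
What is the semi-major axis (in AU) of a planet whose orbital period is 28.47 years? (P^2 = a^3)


a = P^(2/3) = 28.47^(2/3) = 9.3238

9.3238 AU


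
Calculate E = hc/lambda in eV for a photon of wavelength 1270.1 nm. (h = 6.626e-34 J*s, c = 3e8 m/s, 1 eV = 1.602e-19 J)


E = hc/lambda = 6.626e-34 * 3e8 / 1.270e-06 = 1.565e-19 J = 0.9769 eV

0.9769 eV


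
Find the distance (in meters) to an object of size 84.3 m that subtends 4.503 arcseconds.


D = size / theta_rad, theta_rad = 4.503 * pi/(180*3600) = 2.183e-05, D = 3.861e+06

3.861e+06 m


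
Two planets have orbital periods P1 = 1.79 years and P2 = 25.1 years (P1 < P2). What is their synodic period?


1/P_syn = |1/P1 - 1/P2| = |1/1.79 - 1/25.1| => P_syn = 1.9275

1.9275 years


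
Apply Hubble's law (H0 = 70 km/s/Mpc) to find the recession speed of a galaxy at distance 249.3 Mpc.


v = H0 * d = 70 * 249.3 = 17451.0

17451.0 km/s


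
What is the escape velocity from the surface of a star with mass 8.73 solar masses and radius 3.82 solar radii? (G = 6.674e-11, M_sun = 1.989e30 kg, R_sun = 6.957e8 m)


M = 8.73 * 1.989e30 kg = 1.736397e+31 kg; R = 3.82 * 6.957e8 m = 2.657574e+09 m. v_esc = sqrt(2GM/R) = sqrt(2 * 6.674e-11 * 1.736397e+31 / 2.657574e+09) = 933877.5371

933877.5371 m/s


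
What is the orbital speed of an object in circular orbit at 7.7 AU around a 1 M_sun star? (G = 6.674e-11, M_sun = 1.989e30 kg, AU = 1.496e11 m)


v = sqrt(GM/r) = sqrt(6.674e-11 * 1.989e+30 / 1.152e+12) = 10734.9329

10734.9329 m/s


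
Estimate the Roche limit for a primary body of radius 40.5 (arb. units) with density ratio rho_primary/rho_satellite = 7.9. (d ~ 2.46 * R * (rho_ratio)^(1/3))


d_Roche = 2.46 * 40.5 * 7.9^(1/3) = 198.4263

198.4263


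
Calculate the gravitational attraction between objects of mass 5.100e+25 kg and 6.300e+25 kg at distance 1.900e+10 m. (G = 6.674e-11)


F = G*m1*m2/r^2 = 6.674e-11 * 5.100e+25 * 6.300e+25 / (1.900e+10)^2 = 6.674e-11 * 3.213e+51 / 3.610e+20 = 5.940e+20

5.940e+20 N


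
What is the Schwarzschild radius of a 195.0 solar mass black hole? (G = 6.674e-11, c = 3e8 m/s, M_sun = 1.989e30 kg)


M = 195.0 * 1.989e30 kg = 3.87855e+32 kg. rs = 2GM/c^2 = 2 * 6.674e-11 * 3.87855e+32 / (3e8)^2 = 575232.06

575232.06 m


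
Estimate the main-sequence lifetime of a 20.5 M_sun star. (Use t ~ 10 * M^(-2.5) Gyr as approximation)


t = 10 * M^(-2.5) = 10 * 20.5^(-2.5) = 0.0053

0.0053 Gyr


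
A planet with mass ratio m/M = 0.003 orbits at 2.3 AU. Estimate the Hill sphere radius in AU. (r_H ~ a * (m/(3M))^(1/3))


r_H = a * (m/3M)^(1/3) = 2.3 * (0.003/3)^(1/3) = 0.23

0.23 AU


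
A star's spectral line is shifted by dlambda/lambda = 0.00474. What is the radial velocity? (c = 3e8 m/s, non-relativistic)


v = (dlambda/lambda) * c = 0.00474 * 3e8 = 1.422e+06

1.422e+06 m/s


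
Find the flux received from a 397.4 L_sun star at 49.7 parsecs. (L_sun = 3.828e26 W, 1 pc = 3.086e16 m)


F = L / (4*pi*d^2) = 1.521e+29 / (4*pi*(1.534e+18)^2) = 5.146e-09

5.146e-09 W/m^2


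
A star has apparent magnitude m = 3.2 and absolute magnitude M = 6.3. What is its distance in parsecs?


d = 10^((m - M + 5)/5) = 10^((3.2 - 6.3 + 5)/5) = 2.3988

2.3988 pc


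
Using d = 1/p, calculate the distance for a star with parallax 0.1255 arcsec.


d = 1/p = 1/0.1255 = 7.9681

7.9681 pc


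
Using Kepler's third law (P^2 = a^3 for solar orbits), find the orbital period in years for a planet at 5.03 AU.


P = a^(3/2) = 5.03^1.5 = 11.2811

11.2811 years


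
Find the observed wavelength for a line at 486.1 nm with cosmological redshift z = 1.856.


lam_obs = lam_emit * (1 + z) = 486.1 * (1 + 1.856) = 1388.3016

1388.3016 nm


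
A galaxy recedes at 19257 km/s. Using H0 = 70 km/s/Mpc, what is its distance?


d = v / H0 = 19257 / 70 = 275.1

275.1 Mpc


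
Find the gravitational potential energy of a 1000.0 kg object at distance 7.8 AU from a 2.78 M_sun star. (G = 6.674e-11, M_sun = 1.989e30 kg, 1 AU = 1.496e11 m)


M = 2.78 * 1.989e30 kg = 5.52942e+30 kg; r = 7.8 AU * 1.496e11 m/AU = 1.16688e+12 m. U = -GM*m/r = -(6.674e-11 * 5.52942e+30 * 1000.0) / 1.16688e+12 = -3.163e+11

-3.163e+11 J


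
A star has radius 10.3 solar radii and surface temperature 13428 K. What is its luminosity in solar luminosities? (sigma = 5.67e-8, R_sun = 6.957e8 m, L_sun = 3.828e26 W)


R = 10.3 * 6.957e8 m = 7.16571e+09 m. L = 4*pi*R^2*sigma*T^4 = 4*pi*(7.16571e+09)^2 * 5.67e-8 * 13428^4 = 1.189478809e+30 W. L/L_sun = 1.189478809e+30 / 3.828e26 = 3107.3114

3107.3114 L_sun
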